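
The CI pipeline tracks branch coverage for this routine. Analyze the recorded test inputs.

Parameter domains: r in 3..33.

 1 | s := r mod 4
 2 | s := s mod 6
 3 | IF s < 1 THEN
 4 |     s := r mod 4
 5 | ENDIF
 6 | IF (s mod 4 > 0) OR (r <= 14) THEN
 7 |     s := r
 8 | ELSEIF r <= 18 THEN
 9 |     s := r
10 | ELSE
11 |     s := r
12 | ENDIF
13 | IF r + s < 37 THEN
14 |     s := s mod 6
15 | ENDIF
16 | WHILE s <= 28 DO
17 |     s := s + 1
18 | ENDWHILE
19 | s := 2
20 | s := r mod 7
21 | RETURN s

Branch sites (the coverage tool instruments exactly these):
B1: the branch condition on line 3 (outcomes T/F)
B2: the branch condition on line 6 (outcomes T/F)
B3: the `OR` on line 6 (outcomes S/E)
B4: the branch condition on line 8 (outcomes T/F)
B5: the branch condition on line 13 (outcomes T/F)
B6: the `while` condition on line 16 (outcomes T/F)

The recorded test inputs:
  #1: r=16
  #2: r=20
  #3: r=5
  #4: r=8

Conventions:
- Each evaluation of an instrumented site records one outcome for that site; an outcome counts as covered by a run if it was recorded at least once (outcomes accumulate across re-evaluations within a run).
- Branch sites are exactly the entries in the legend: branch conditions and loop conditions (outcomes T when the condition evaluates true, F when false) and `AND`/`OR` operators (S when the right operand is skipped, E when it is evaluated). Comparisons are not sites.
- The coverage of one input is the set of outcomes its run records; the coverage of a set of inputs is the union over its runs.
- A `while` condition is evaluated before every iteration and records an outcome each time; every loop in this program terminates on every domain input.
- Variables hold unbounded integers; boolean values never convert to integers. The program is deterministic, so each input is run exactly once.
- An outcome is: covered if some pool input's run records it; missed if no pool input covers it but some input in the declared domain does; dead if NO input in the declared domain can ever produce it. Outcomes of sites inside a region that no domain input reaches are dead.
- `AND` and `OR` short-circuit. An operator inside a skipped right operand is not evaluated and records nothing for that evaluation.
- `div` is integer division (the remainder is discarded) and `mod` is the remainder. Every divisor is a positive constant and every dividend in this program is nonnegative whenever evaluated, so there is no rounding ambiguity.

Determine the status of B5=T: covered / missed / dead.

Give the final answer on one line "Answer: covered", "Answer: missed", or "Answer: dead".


B5=T is recorded by pool input(s) 1, 3, 4 -> covered
Answer: covered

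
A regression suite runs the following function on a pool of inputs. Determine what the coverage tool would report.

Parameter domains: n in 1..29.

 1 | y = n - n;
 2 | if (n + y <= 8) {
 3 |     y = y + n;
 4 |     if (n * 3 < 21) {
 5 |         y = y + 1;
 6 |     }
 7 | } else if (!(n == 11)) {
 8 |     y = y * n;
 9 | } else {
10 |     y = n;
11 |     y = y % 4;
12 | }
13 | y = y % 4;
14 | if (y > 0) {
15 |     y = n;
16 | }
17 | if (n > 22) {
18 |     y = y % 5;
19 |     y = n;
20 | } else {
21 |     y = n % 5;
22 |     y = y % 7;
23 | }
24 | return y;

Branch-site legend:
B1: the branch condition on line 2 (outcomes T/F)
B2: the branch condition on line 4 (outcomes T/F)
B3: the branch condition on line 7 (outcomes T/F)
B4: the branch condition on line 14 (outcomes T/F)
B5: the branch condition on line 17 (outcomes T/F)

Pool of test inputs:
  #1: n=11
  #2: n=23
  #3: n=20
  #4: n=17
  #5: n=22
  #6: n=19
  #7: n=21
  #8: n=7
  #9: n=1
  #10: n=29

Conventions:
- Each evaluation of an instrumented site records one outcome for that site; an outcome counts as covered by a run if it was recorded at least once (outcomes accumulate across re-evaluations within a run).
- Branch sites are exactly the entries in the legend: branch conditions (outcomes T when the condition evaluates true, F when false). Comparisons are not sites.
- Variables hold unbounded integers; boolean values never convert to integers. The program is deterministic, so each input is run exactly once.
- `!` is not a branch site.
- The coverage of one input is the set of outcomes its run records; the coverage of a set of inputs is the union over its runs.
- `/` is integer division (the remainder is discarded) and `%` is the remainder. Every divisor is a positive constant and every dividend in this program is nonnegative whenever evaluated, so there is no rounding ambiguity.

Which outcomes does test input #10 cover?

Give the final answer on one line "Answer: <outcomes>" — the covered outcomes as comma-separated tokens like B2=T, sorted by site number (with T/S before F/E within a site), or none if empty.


Simulating input #10 (n=29) step by step:
  B1->F, B3->T, B4->F, B5->T
collecting distinct outcomes: B1=F, B3=T, B4=F, B5=T
Answer: B1=F, B3=T, B4=F, B5=T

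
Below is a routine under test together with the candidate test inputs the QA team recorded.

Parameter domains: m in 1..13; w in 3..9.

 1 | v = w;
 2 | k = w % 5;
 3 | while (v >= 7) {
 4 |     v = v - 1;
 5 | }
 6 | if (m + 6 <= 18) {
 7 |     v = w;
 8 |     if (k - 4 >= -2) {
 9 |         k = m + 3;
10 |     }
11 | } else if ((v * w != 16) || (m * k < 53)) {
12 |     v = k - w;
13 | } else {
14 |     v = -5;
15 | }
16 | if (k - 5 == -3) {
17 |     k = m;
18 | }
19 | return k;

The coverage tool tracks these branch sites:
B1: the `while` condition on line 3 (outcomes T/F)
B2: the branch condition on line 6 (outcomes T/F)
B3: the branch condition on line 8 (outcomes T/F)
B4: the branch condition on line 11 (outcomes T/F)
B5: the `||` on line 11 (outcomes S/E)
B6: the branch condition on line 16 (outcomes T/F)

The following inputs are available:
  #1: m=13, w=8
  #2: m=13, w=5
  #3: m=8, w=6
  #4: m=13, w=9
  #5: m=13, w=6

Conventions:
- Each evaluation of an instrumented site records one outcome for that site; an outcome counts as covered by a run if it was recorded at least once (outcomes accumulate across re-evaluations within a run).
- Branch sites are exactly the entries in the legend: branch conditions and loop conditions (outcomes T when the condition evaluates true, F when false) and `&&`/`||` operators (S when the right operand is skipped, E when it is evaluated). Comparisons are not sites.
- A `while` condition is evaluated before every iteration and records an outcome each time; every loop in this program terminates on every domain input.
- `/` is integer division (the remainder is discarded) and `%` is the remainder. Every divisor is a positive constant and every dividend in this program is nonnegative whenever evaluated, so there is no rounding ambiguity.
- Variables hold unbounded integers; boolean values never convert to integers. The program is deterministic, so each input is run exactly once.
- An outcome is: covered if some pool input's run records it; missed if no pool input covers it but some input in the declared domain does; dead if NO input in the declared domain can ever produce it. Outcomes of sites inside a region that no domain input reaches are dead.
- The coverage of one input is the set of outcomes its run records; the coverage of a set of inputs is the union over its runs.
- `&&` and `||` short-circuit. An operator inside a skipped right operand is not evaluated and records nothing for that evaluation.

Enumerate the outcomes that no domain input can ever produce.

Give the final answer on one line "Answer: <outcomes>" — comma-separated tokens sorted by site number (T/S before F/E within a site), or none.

checking every outcome against all 91 domain inputs:
  B4=F: no domain input ever produces it -> dead
  reachable outcomes have witnesses, e.g. B1=T (e.g. m=1, w=7), B1=F (e.g. m=1, w=3), B2=T (e.g. m=1, w=3), B2=F (e.g. m=13, w=3)

Answer: B4=F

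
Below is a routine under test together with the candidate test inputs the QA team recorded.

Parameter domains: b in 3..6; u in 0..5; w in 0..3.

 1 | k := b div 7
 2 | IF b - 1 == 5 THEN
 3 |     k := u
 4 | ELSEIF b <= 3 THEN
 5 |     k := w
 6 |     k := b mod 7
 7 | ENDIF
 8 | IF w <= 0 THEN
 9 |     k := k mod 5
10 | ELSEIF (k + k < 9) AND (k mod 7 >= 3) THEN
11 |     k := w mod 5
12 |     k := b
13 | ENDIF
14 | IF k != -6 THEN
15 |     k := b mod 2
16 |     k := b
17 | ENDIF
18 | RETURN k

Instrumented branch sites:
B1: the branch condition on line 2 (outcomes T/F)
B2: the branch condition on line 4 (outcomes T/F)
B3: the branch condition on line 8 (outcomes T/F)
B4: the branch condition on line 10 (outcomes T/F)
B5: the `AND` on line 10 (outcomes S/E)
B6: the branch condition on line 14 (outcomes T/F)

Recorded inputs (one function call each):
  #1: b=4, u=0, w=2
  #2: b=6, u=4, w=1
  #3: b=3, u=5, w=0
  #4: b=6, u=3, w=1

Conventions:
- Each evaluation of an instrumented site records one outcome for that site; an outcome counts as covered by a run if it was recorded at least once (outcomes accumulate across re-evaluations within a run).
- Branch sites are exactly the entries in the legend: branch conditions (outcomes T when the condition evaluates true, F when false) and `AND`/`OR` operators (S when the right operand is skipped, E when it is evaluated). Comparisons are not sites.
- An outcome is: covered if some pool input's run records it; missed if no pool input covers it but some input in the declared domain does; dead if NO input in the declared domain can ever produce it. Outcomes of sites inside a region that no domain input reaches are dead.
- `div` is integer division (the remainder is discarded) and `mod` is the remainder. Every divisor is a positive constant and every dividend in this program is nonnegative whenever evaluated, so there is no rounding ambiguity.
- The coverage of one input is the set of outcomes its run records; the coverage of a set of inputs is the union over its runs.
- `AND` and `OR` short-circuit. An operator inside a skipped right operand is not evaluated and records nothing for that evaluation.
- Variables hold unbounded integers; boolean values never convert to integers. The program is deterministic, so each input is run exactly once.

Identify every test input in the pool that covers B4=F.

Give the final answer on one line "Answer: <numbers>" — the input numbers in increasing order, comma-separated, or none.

input #1 (b=4, u=0, w=2): covers B4=F
input #2 (b=6, u=4, w=1): misses B4=F
input #3 (b=3, u=5, w=0): misses B4=F
input #4 (b=6, u=3, w=1): misses B4=F

Answer: 1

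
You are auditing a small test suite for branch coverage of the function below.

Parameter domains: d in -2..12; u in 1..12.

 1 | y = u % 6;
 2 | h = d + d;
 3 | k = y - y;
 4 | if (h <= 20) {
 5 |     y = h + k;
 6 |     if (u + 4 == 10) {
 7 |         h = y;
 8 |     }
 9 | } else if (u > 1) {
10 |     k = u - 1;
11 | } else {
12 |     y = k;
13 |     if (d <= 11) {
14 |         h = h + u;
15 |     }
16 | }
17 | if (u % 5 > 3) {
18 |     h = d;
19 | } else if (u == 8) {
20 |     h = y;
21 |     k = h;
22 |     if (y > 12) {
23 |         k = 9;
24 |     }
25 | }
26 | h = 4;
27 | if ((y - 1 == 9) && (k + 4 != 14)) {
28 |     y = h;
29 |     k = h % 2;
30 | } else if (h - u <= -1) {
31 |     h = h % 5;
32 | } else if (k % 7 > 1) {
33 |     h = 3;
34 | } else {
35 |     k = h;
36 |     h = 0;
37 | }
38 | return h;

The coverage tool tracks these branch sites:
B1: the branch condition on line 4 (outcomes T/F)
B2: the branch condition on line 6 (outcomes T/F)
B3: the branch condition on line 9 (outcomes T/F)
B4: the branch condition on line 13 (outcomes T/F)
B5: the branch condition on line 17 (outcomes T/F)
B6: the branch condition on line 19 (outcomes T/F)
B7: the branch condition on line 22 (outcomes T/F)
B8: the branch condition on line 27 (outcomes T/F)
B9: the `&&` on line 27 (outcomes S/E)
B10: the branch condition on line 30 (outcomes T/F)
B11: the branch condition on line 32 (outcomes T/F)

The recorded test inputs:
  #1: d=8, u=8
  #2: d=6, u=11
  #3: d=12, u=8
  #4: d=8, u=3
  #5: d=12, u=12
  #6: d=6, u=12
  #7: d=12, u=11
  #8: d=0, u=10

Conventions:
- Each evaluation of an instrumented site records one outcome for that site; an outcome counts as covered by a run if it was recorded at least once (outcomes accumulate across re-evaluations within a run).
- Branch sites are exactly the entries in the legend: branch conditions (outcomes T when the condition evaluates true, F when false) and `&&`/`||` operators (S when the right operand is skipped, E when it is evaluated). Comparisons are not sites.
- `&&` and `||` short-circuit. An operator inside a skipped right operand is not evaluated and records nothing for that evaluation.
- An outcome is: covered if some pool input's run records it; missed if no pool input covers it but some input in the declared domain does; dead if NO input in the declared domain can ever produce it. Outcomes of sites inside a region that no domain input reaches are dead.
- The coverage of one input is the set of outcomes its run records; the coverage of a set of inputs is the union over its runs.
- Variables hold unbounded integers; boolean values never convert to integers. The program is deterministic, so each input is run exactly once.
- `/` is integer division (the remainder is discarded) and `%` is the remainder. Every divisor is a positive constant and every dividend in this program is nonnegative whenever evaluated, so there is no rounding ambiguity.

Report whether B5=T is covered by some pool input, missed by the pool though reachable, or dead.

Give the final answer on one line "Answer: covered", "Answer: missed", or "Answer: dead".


no pool input records B5=T
but domain input (d=-2, u=4) does record it -> reachable, so missed
Answer: missed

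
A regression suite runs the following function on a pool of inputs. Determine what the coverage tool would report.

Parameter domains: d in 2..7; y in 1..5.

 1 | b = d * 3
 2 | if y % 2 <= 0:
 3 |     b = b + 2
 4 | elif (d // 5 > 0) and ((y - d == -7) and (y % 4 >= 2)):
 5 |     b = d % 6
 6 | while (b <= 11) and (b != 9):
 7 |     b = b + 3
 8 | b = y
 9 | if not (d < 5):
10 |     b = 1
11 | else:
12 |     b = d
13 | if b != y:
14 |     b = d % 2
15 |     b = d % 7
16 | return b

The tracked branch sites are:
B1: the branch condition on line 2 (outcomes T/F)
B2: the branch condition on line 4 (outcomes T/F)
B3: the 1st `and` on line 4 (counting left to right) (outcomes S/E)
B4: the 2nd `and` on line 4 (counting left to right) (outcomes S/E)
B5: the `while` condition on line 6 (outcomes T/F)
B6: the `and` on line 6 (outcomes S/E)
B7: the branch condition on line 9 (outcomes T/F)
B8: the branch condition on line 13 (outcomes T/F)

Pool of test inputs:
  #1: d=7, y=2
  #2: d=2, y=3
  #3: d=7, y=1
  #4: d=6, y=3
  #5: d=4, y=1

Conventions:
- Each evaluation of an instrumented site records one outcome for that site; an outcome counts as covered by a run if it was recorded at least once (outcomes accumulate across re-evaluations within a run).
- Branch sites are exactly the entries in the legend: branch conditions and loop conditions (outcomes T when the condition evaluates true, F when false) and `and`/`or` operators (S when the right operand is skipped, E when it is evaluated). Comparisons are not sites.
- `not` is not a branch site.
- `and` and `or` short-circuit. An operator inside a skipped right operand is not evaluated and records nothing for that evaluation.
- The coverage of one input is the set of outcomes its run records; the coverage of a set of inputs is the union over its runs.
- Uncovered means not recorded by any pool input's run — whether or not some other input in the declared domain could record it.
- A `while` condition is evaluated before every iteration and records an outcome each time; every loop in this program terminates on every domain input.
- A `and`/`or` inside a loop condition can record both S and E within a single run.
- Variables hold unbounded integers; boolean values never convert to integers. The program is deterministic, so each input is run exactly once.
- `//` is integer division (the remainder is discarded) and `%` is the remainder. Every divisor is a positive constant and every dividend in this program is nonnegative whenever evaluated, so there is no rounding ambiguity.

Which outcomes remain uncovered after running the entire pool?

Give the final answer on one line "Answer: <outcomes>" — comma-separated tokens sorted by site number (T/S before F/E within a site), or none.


test 1 (d=7, y=2) fires B1->T, B6->S, B5->F, B7->T, B8->T; hits B1=T, B5=F, B6=S, B7=T, B8=T
test 2 (d=2, y=3) fires B1->F, B3->S, B2->F, B6->E, B5->T, B6->E, B5->F, B7->F, B8->T; hits B1=F, B2=F, B3=S, B5=T, B5=F, B6=E, B7=F, B8=T
test 3 (d=7, y=1) fires B1->F, B3->E, B4->S, B2->F, B6->S, B5->F, B7->T, B8->F; hits B1=F, B2=F, B3=E, B4=S, B5=F, B6=S, B7=T, B8=F
test 4 (d=6, y=3) fires B1->F, B3->E, B4->S, B2->F, B6->S, B5->F, B7->T, B8->T; hits B1=F, B2=F, B3=E, B4=S, B5=F, B6=S, B7=T, B8=T
test 5 (d=4, y=1) fires B1->F, B3->S, B2->F, B6->S, B5->F, B7->F, B8->T; hits B1=F, B2=F, B3=S, B5=F, B6=S, B7=F, B8=T
union over the pool: B1=T, B1=F, B2=F, B3=S, B3=E, B4=S, B5=T, B5=F, B6=S, B6=E, B7=T, B7=F, B8=T, B8=F
uncovered (2 of 16): B2=T, B4=E
Answer: B2=T, B4=E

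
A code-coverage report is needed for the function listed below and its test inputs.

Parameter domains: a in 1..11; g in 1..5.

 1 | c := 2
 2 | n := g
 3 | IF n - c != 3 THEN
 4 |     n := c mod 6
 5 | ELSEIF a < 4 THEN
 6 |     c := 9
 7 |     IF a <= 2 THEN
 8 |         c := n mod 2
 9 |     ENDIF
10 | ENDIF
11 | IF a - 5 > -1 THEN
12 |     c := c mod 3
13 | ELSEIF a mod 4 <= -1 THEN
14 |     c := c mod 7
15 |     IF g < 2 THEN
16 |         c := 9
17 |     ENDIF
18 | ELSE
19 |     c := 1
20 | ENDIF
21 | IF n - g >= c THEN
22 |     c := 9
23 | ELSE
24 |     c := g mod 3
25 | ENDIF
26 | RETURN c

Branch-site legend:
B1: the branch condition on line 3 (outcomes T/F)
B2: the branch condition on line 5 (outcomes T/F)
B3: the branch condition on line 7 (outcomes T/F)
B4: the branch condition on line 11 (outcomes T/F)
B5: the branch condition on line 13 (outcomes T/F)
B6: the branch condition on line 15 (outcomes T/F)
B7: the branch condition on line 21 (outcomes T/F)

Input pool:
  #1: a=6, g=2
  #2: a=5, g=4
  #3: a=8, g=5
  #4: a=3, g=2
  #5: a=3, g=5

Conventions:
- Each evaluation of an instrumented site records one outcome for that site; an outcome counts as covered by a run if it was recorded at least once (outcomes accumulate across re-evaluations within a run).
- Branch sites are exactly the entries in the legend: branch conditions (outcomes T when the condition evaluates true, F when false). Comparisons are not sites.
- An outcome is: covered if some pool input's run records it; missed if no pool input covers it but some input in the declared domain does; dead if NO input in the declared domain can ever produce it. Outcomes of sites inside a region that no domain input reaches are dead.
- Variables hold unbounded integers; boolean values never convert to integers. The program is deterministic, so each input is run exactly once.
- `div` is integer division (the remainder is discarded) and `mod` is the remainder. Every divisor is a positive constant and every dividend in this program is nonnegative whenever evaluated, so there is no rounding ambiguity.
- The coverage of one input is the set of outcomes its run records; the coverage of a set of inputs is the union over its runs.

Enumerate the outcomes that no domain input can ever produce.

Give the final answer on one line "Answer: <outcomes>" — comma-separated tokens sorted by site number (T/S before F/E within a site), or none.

sweeping the full domain (55 inputs) for each outcome:
  B5=T: unreachable across the whole domain -> dead
  B6=T: unreachable across the whole domain -> dead
  B6=F: unreachable across the whole domain -> dead
  reachable outcomes have witnesses, e.g. B1=T (e.g. a=1, g=1), B1=F (e.g. a=1, g=5), B2=T (e.g. a=1, g=5), B2=F (e.g. a=4, g=5)

Answer: B5=T, B6=T, B6=F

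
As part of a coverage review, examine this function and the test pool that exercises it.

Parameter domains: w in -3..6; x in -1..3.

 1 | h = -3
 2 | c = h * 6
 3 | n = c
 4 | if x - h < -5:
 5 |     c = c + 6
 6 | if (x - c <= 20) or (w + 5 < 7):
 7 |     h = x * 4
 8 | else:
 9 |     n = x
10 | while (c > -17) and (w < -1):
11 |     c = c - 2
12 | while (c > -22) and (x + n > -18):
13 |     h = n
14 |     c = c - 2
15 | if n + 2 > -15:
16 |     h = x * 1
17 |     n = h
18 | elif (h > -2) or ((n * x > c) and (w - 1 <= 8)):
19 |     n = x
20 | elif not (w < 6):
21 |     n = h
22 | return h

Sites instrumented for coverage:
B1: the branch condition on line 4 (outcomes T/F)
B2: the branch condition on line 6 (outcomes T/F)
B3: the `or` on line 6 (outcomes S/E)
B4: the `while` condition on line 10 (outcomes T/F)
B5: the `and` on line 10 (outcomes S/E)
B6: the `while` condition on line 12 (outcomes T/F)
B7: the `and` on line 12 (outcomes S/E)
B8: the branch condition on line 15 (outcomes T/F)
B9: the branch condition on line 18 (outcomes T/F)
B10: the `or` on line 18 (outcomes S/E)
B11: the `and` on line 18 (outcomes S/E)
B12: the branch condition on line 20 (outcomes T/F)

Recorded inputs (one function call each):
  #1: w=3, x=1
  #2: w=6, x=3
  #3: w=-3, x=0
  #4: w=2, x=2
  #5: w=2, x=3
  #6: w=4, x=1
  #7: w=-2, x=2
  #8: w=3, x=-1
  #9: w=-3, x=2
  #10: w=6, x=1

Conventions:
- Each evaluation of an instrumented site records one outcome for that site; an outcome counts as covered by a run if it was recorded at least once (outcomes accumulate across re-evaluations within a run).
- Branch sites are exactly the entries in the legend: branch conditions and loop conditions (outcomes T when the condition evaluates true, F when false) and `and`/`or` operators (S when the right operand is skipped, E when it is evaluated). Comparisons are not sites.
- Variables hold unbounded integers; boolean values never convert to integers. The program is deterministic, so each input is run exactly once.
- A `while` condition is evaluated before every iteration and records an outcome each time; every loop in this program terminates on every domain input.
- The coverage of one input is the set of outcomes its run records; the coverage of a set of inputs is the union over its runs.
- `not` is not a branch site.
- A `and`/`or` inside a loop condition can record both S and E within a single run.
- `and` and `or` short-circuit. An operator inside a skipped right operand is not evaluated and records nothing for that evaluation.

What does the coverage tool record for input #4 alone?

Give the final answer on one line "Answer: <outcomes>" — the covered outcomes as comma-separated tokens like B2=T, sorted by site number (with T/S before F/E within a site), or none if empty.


Running input #4 (w=2, x=2), event by event:
  B1->F, B3->S, B2->T, B5->S, B4->F, B7->E, B6->T, B7->E, B6->T, B7->S
  B6->F, B8->F, B10->E, B11->S, B9->F, B12->F
deduplicating events, the covered set is: B1=F, B2=T, B3=S, B4=F, B5=S, B6=T, B6=F, B7=S, B7=E, B8=F, B9=F, B10=E, B11=S, B12=F
Answer: B1=F, B2=T, B3=S, B4=F, B5=S, B6=T, B6=F, B7=S, B7=E, B8=F, B9=F, B10=E, B11=S, B12=F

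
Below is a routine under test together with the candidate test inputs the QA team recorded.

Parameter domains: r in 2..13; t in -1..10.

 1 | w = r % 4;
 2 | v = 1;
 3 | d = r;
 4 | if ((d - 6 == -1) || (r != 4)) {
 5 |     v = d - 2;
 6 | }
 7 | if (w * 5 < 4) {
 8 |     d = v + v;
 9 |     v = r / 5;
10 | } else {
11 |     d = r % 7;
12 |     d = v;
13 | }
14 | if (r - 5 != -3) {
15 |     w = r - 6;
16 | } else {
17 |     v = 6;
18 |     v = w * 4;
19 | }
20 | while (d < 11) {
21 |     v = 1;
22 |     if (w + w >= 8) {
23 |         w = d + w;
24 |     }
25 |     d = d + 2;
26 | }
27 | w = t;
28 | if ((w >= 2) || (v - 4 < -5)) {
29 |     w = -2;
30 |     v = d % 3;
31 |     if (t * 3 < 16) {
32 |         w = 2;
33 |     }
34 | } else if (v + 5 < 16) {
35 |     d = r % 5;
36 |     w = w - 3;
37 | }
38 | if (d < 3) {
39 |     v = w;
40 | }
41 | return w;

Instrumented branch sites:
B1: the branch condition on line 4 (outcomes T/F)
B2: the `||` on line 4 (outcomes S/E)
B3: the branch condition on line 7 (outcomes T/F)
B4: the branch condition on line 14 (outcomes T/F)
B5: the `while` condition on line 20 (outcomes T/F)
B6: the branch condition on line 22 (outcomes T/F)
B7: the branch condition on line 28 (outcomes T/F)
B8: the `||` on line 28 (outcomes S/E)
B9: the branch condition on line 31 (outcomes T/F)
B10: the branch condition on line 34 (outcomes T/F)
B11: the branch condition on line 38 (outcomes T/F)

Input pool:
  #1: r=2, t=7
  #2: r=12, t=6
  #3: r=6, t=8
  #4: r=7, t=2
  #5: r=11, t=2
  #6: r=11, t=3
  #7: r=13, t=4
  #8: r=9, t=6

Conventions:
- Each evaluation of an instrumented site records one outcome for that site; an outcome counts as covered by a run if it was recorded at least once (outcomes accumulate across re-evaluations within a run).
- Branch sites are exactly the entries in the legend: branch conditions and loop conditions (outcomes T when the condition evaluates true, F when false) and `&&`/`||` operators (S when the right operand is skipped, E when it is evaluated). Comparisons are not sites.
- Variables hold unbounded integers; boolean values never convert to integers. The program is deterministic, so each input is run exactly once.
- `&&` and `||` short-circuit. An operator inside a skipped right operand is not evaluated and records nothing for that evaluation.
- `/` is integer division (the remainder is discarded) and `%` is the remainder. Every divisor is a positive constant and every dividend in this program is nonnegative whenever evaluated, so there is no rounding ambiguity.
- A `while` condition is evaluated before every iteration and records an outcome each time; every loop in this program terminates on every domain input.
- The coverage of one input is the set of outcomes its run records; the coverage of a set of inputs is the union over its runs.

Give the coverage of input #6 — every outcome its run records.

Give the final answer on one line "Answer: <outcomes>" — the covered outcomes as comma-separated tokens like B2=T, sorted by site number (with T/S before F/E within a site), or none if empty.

Event log for input #6 (r=11, t=3):
  B2->E, B1->T, B3->F, B4->T, B5->T, B6->T, B5->F, B8->S, B7->T, B9->T
  B11->F
as a set, this run covers: B1=T, B2=E, B3=F, B4=T, B5=T, B5=F, B6=T, B7=T, B8=S, B9=T, B11=F

Answer: B1=T, B2=E, B3=F, B4=T, B5=T, B5=F, B6=T, B7=T, B8=S, B9=T, B11=F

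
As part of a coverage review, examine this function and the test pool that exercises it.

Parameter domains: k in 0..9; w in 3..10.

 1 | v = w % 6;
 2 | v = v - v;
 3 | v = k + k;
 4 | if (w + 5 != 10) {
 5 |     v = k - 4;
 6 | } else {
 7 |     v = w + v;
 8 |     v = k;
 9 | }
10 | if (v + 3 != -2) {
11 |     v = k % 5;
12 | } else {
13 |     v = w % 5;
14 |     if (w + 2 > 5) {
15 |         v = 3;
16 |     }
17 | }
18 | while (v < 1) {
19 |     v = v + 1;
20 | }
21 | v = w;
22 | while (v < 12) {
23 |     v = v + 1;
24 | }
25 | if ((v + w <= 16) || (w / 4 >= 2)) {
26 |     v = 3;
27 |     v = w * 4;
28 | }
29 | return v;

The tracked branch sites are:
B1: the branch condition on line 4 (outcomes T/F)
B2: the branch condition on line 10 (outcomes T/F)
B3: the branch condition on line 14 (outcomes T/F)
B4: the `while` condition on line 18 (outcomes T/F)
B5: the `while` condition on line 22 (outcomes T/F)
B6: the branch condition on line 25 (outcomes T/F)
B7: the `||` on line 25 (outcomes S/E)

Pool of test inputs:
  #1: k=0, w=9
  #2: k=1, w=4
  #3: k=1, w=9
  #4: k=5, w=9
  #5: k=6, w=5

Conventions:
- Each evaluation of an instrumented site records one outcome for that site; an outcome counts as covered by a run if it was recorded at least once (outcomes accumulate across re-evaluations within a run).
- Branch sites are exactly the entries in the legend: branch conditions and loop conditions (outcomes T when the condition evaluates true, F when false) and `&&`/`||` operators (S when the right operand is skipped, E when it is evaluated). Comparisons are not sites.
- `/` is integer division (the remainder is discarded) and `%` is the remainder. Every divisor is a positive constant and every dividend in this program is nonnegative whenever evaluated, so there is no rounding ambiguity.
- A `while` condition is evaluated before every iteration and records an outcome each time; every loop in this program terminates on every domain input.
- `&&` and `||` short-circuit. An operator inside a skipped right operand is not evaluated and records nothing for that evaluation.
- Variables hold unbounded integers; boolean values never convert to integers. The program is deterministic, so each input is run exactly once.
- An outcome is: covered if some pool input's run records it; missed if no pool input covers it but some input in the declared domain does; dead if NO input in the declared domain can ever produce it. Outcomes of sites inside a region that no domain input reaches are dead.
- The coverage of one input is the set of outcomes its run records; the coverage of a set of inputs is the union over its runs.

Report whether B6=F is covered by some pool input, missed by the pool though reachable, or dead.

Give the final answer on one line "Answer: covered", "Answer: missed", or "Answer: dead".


B6=F is recorded by pool input(s) 5 -> covered
Answer: covered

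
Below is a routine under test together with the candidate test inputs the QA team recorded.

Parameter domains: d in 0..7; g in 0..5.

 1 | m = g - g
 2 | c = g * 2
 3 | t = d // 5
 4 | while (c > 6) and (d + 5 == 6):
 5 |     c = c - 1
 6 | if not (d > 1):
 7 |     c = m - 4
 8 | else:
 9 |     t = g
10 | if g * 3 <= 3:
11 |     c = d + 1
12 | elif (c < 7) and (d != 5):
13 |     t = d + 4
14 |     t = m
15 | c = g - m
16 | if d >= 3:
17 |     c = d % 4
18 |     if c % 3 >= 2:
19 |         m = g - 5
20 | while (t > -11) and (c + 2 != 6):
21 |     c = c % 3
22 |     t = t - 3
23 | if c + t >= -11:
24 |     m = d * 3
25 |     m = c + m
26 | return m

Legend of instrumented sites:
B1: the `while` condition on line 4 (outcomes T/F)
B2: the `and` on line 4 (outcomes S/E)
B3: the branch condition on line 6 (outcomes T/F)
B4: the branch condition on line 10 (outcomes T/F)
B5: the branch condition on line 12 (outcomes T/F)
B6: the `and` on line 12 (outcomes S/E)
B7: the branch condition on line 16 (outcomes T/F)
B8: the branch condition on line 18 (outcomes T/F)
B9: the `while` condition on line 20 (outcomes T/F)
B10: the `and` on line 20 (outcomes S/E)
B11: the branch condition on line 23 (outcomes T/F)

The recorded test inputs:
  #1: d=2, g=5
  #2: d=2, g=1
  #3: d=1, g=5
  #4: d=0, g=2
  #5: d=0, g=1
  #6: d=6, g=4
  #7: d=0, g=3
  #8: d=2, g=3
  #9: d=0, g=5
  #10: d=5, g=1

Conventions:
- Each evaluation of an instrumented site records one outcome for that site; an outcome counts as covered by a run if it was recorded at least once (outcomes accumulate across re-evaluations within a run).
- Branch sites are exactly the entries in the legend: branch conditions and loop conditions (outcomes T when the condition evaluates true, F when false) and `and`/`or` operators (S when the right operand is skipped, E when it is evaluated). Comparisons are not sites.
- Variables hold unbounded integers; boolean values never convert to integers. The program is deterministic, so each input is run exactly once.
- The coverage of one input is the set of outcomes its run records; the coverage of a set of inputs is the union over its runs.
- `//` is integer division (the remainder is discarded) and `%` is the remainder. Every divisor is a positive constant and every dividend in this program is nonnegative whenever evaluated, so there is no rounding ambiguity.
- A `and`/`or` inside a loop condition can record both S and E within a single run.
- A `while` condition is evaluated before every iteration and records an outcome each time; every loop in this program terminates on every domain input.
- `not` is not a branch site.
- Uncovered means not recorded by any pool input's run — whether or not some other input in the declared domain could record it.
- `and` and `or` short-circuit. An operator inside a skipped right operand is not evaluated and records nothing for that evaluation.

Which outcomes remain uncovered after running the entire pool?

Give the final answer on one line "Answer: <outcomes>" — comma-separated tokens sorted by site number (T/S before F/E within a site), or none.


#1 (d=2, g=5) -> B2->E, B1->F, B3->F, B4->F, B6->S, B5->F, B7->F, B10->E, B9->T, B10->E, B9->T, B10->E, B9->T, B10->E, ...; covered: B1=F, B2=E, B3=F, B4=F, B5=F, B6=S, B7=F, B9=T, B9=F, B10=S, B10=E, B11=T
#2 (d=2, g=1) -> B2->S, B1->F, B3->F, B4->T, B7->F, B10->E, B9->T, B10->E, B9->T, B10->E, B9->T, B10->E, B9->T, B10->S, ...; covered: B1=F, B2=S, B3=F, B4=T, B7=F, B9=T, B9=F, B10=S, B10=E, B11=T
#3 (d=1, g=5) -> B2->E, B1->T, B2->E, B1->T, B2->E, B1->T, B2->E, B1->T, B2->S, B1->F, B3->T, B4->F, B6->E, B5->T, ...; covered: B1=T, B1=F, B2=S, B2=E, B3=T, B4=F, B5=T, B6=E, B7=F, B9=T, B9=F, B10=S, B10=E, B11=T
#4 (d=0, g=2) -> B2->S, B1->F, B3->T, B4->F, B6->E, B5->T, B7->F, B10->E, B9->T, B10->E, B9->T, B10->E, B9->T, B10->E, ...; covered: B1=F, B2=S, B3=T, B4=F, B5=T, B6=E, B7=F, B9=T, B9=F, B10=S, B10=E, B11=T
#5 (d=0, g=1) -> B2->S, B1->F, B3->T, B4->T, B7->F, B10->E, B9->T, B10->E, B9->T, B10->E, B9->T, B10->E, B9->T, B10->S, ...; covered: B1=F, B2=S, B3=T, B4=T, B7=F, B9=T, B9=F, B10=S, B10=E, B11=T
#6 (d=6, g=4) -> B2->E, B1->F, B3->F, B4->F, B6->S, B5->F, B7->T, B8->T, B10->E, B9->T, B10->E, B9->T, B10->E, B9->T, ...; covered: B1=F, B2=E, B3=F, B4=F, B5=F, B6=S, B7=T, B8=T, B9=T, B9=F, B10=S, B10=E, B11=T
#7 (d=0, g=3) -> B2->S, B1->F, B3->T, B4->F, B6->E, B5->T, B7->F, B10->E, B9->T, B10->E, B9->T, B10->E, B9->T, B10->E, ...; covered: B1=F, B2=S, B3=T, B4=F, B5=T, B6=E, B7=F, B9=T, B9=F, B10=S, B10=E, B11=F
#8 (d=2, g=3) -> B2->S, B1->F, B3->F, B4->F, B6->E, B5->T, B7->F, B10->E, B9->T, B10->E, B9->T, B10->E, B9->T, B10->E, ...; covered: B1=F, B2=S, B3=F, B4=F, B5=T, B6=E, B7=F, B9=T, B9=F, B10=S, B10=E, B11=F
#9 (d=0, g=5) -> B2->E, B1->F, B3->T, B4->F, B6->E, B5->T, B7->F, B10->E, B9->T, B10->E, B9->T, B10->E, B9->T, B10->E, ...; covered: B1=F, B2=E, B3=T, B4=F, B5=T, B6=E, B7=F, B9=T, B9=F, B10=S, B10=E, B11=T
#10 (d=5, g=1) -> B2->S, B1->F, B3->F, B4->T, B7->T, B8->F, B10->E, B9->T, B10->E, B9->T, B10->E, B9->T, B10->E, B9->T, ...; covered: B1=F, B2=S, B3=F, B4=T, B7=T, B8=F, B9=T, B9=F, B10=S, B10=E, B11=T
union over the pool: B1=T, B1=F, B2=S, B2=E, B3=T, B3=F, B4=T, B4=F, B5=T, B5=F, B6=S, B6=E, B7=T, B7=F, B8=T, B8=F, B9=T, B9=F, B10=S, B10=E, B11=T, B11=F
uncovered (0 of 22): none
Answer: none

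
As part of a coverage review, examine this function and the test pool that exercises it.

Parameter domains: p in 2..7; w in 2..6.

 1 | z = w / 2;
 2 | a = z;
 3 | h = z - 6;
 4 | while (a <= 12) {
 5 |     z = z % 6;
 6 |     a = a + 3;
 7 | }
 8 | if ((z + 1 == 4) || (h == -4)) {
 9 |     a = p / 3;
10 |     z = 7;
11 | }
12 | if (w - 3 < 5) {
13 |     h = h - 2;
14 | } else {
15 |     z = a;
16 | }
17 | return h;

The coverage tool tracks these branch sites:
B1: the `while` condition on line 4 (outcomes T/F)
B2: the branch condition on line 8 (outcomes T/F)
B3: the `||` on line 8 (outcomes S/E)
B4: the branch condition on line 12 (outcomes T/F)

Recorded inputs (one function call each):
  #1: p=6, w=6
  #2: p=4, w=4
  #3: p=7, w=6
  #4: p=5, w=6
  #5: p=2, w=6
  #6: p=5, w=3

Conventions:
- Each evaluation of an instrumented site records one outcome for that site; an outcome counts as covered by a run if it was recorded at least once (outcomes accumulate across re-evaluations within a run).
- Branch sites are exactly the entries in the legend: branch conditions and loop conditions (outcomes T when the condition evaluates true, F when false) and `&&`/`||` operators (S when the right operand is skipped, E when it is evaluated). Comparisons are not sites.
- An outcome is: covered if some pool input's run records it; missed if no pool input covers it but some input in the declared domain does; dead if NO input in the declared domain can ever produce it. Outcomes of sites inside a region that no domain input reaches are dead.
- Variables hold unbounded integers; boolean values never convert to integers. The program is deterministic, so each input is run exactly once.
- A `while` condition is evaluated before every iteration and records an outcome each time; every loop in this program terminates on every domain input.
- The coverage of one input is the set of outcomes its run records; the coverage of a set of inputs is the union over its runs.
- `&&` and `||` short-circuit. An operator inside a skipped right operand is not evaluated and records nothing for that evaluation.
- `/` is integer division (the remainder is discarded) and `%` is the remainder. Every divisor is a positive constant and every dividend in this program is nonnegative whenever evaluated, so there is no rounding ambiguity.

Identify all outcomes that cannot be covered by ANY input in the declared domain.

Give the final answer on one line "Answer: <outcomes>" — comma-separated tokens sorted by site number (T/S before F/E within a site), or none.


sweeping the full domain (30 inputs) for each outcome:
  B4=F: zero occurrences over every domain input -> dead
  reachable outcomes have witnesses, e.g. B1=T (e.g. p=2, w=2), B1=F (e.g. p=2, w=2), B2=T (e.g. p=2, w=4), B2=F (e.g. p=2, w=2)
Answer: B4=F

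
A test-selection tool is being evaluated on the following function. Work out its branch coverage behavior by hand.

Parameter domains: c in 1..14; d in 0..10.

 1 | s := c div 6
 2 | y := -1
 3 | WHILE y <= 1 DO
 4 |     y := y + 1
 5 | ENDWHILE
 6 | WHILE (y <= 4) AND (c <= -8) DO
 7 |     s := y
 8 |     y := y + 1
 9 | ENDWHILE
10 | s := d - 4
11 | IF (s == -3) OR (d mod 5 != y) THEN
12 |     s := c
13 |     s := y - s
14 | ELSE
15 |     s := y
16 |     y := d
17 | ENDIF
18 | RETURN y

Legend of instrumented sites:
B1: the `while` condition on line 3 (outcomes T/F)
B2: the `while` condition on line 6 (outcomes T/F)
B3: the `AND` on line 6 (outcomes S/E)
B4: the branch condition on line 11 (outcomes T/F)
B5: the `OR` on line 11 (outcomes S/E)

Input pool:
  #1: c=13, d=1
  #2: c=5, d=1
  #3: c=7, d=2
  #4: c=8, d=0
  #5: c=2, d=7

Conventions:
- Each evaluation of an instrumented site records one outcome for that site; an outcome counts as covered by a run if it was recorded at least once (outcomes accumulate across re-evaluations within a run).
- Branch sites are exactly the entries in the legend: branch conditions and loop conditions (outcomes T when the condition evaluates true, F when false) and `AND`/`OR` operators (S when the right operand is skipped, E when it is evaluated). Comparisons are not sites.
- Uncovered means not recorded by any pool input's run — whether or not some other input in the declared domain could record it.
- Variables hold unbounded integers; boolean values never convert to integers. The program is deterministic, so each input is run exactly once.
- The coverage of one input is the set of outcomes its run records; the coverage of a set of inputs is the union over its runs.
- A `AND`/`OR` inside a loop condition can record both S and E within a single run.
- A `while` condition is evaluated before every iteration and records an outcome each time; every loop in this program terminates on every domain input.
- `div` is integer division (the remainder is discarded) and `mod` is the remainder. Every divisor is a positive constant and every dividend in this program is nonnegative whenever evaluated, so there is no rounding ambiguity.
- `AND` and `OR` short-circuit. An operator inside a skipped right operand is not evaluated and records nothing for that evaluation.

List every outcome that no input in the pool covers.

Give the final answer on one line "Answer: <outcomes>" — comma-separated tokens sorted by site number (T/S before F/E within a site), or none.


input #1 (c=13, d=1): events B1->T, B1->T, B1->T, B1->F, B3->E, B2->F, B5->S, B4->T; covers B1=T, B1=F, B2=F, B3=E, B4=T, B5=S
input #2 (c=5, d=1): events B1->T, B1->T, B1->T, B1->F, B3->E, B2->F, B5->S, B4->T; covers B1=T, B1=F, B2=F, B3=E, B4=T, B5=S
input #3 (c=7, d=2): events B1->T, B1->T, B1->T, B1->F, B3->E, B2->F, B5->E, B4->F; covers B1=T, B1=F, B2=F, B3=E, B4=F, B5=E
input #4 (c=8, d=0): events B1->T, B1->T, B1->T, B1->F, B3->E, B2->F, B5->E, B4->T; covers B1=T, B1=F, B2=F, B3=E, B4=T, B5=E
input #5 (c=2, d=7): events B1->T, B1->T, B1->T, B1->F, B3->E, B2->F, B5->E, B4->F; covers B1=T, B1=F, B2=F, B3=E, B4=F, B5=E
union over the pool: B1=T, B1=F, B2=F, B3=E, B4=T, B4=F, B5=S, B5=E
uncovered (2 of 10): B2=T, B3=S
Answer: B2=T, B3=S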